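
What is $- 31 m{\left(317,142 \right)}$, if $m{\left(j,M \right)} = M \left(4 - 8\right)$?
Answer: $17608$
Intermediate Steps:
$m{\left(j,M \right)} = - 4 M$ ($m{\left(j,M \right)} = M \left(-4\right) = - 4 M$)
$- 31 m{\left(317,142 \right)} = - 31 \left(\left(-4\right) 142\right) = \left(-31\right) \left(-568\right) = 17608$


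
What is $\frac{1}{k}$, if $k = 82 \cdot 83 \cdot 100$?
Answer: $\frac{1}{680600} \approx 1.4693 \cdot 10^{-6}$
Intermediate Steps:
$k = 680600$ ($k = 6806 \cdot 100 = 680600$)
$\frac{1}{k} = \frac{1}{680600}$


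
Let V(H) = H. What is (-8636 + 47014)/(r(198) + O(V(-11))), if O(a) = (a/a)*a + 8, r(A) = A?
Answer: 38378/195 ≈ 196.81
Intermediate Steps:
O(a) = 8 + a (O(a) = 1*a + 8 = a + 8 = 8 + a)
(-8636 + 47014)/(r(198) + O(V(-11))) = (-8636 + 47014)/(198 + (8 - 11)) = 38378/(198 - 3) = 38378/195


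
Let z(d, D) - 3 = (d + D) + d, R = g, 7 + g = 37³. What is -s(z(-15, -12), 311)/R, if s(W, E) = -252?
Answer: 42/8441 ≈ 0.0049757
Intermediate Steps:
g = 50646 (g = -7 + 37³ = -7 + 50653 = 50646)
R = 50646
z(d, D) = 3 + D + 2*d (z(d, D) = 3 + ((d + D) + d) = 3 + ((D + d) + d) = 3 + (D + 2*d) = 3 + D + 2*d)
-s(z(-15, -12), 311)/R = -(-252)/50646 = -1*(-42/8441) = 42/8441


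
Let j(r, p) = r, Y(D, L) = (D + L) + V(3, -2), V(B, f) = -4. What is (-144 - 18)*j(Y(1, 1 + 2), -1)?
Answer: 0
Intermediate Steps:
Y(D, L) = -4 + D + L (Y(D, L) = (D + L) - 4 = -4 + D + L)
(-144 - 18)*j(Y(1, 1 + 2), -1) = (-144 - 18)*(-4 + 1 + (1 + 2)) = -162*(-4 + 1 + 3) = -162*0 = 0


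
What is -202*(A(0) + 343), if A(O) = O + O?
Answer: -69286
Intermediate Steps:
A(O) = 2*O
-202*(A(0) + 343) = -202*(2*0 + 343) = -202*(0 + 343) = -202*343 = -69286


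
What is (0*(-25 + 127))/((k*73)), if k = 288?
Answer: 0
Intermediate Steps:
(0*(-25 + 127))/((k*73)) = (0*(-25 + 127))/((288*73)) = (0*102)/21024 = 0*(1/21024) = 0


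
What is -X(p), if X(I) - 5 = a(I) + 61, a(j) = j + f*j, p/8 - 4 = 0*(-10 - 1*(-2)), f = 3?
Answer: -194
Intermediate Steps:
p = 32 (p = 32 + 8*(0*(-10 - 1*(-2))) = 32 + 8*(0*(-10 + 2)) = 32 + 8*(0*(-8)) = 32 + 8*0 = 32 + 0 = 32)
a(j) = 4*j (a(j) = j + 3*j = 4*j)
X(I) = 66 + 4*I (X(I) = 5 + (4*I + 61) = 5 + (61 + 4*I) = 66 + 4*I)
-X(p) = -(66 + 4*32) = -(66 + 128) = -1*194 = -194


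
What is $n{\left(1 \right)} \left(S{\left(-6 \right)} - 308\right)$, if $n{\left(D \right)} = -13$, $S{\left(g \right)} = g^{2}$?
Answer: $3536$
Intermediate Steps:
$n{\left(1 \right)} \left(S{\left(-6 \right)} - 308\right) = - 13 \left(\left(-6\right)^{2} - 308\right) = - 13 \left(36 - 308\right) = \left(-13\right) \left(-272\right) = 3536$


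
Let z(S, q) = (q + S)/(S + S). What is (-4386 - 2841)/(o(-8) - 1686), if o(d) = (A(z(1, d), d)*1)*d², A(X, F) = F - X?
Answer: 2409/658 ≈ 3.6611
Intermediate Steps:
z(S, q) = (S + q)/(2*S) (z(S, q) = (S + q)/((2*S)) = (S + q)*(1/(2*S)) = (S + q)/(2*S))
o(d) = d²*(-½ + d/2) (o(d) = ((d - (1 + d)/(2*1))*1)*d² = ((d - (1 + d)/2)*1)*d² = ((d - (½ + d/2))*1)*d² = ((d + (-½ - d/2))*1)*d² = ((-½ + d/2)*1)*d² = (-½ + d/2)*d² = d²*(-½ + d/2))
(-4386 - 2841)/(o(-8) - 1686) = (-4386 - 2841)/((½)*(-8)²*(-1 - 8) - 1686) = -7227/((½)*64*(-9) - 1686) = -7227/(-288 - 1686) = -7227/(-1974) = -7227*(-1/1974) = 2409/658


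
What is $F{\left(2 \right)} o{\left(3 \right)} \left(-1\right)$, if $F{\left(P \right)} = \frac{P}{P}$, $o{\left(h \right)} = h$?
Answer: $-3$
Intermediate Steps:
$F{\left(P \right)} = 1$
$F{\left(2 \right)} o{\left(3 \right)} \left(-1\right) = 1 \cdot 3 \left(-1\right) = 3 \left(-1\right) = -3$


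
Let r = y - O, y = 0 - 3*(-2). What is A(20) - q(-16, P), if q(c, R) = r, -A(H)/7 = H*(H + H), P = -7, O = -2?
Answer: -5608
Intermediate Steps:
A(H) = -14*H² (A(H) = -7*H*(H + H) = -7*H*2*H = -14*H²)
y = 6 (y = 0 + 6 = 6)
r = 8 (r = 6 - 1*(-2) = 6 + 2 = 8)
q(c, R) = 8
A(20) - q(-16, P) = -14*20² - 1*8 = -14*400 - 8 = -5600 - 8 = -5608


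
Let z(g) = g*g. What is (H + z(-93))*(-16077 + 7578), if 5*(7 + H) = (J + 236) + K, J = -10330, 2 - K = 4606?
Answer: -242323488/5 ≈ -4.8465e+7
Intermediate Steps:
K = -4604 (K = 2 - 1*4606 = 2 - 4606 = -4604)
H = -14733/5 (H = -7 + ((-10330 + 236) - 4604)/5 = -7 + (-10094 - 4604)/5 = -7 + (⅕)*(-14698) = -7 - 14698/5 = -14733/5 ≈ -2946.6)
z(g) = g²
(H + z(-93))*(-16077 + 7578) = (-14733/5 + (-93)²)*(-16077 + 7578) = (-14733/5 + 8649)*(-8499) = (28512/5)*(-8499) = -242323488/5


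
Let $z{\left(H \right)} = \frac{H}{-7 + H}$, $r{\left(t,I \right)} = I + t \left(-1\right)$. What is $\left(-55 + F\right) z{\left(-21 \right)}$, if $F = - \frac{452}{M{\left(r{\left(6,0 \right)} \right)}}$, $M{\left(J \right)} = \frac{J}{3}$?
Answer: $\frac{513}{4} \approx 128.25$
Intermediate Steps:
$r{\left(t,I \right)} = I - t$
$M{\left(J \right)} = \frac{J}{3}$ ($M{\left(J \right)} = J \frac{1}{3} = \frac{J}{3}$)
$F = 226$ ($F = - \frac{452}{\frac{1}{3} \left(0 - 6\right)} = - \frac{452}{\frac{1}{3} \left(-6\right)} = - \frac{452}{-2} = \left(-452\right) \left(- \frac{1}{2}\right) = 226$)
$\left(-55 + F\right) z{\left(-21 \right)} = \left(-55 + 226\right) \left(- \frac{21}{-7 - 21}\right) = 171 \left(- \frac{21}{-28}\right) = 171 \left(\left(-21\right) \left(- \frac{1}{28}\right)\right) = 171 \cdot \frac{3}{4} = \frac{513}{4}$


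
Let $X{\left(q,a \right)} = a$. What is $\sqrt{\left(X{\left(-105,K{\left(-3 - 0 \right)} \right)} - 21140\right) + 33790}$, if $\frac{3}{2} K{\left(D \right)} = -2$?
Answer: $\frac{\sqrt{113838}}{3} \approx 112.47$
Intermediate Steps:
$K{\left(D \right)} = - \frac{4}{3}$ ($K{\left(D \right)} = \frac{2}{3} \left(-2\right) = - \frac{4}{3}$)
$\sqrt{\left(X{\left(-105,K{\left(-3 - 0 \right)} \right)} - 21140\right) + 33790} = \sqrt{\left(- \frac{4}{3} - 21140\right) + 33790} = \sqrt{- \frac{63424}{3} + 33790} = \sqrt{\frac{37946}{3}} = \frac{\sqrt{113838}}{3}$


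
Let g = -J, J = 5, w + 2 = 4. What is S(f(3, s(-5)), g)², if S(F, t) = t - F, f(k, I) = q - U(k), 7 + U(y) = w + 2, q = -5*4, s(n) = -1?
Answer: 144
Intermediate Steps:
w = 2 (w = -2 + 4 = 2)
q = -20
U(y) = -3 (U(y) = -7 + (2 + 2) = -7 + 4 = -3)
f(k, I) = -17 (f(k, I) = -20 - 1*(-3) = -20 + 3 = -17)
g = -5 (g = -1*5 = -5)
S(f(3, s(-5)), g)² = (-5 - 1*(-17))² = (-5 + 17)² = 12² = 144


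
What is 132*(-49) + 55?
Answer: -6413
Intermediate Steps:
132*(-49) + 55 = -6468 + 55 = -6413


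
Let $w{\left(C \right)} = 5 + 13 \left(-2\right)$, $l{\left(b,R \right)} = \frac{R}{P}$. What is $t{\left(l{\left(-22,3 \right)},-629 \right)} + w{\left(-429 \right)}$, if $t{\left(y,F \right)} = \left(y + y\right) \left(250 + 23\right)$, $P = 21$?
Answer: $57$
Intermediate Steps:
$l{\left(b,R \right)} = \frac{R}{21}$
$t{\left(y,F \right)} = 546 y$ ($t{\left(y,F \right)} = 2 y 273 = 546 y$)
$w{\left(C \right)} = -21$ ($w{\left(C \right)} = 5 - 26 = -21$)
$t{\left(l{\left(-22,3 \right)},-629 \right)} + w{\left(-429 \right)} = 546 \cdot \frac{1}{21} \cdot 3 - 21 = 546 \cdot \frac{1}{7} - 21 = 78 - 21 = 57$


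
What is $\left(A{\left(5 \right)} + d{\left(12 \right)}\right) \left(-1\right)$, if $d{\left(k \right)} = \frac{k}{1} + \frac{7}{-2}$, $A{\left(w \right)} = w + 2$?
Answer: $- \frac{31}{2} \approx -15.5$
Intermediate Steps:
$A{\left(w \right)} = 2 + w$
$d{\left(k \right)} = - \frac{7}{2} + k$ ($d{\left(k \right)} = k 1 + 7 \left(- \frac{1}{2}\right) = k - \frac{7}{2} = - \frac{7}{2} + k$)
$\left(A{\left(5 \right)} + d{\left(12 \right)}\right) \left(-1\right) = \left(\left(2 + 5\right) + \left(- \frac{7}{2} + 12\right)\right) \left(-1\right) = \left(7 + \frac{17}{2}\right) \left(-1\right) = \frac{31}{2} \left(-1\right) = - \frac{31}{2}$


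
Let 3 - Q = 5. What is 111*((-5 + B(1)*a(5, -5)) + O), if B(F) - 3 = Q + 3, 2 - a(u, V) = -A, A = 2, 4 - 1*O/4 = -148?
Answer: 68709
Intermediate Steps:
O = 608 (O = 16 - 4*(-148) = 16 + 592 = 608)
Q = -2 (Q = 3 - 1*5 = 3 - 5 = -2)
a(u, V) = 4 (a(u, V) = 2 - (-1)*2 = 2 - 1*(-2) = 2 + 2 = 4)
B(F) = 4 (B(F) = 3 + (-2 + 3) = 3 + 1 = 4)
111*((-5 + B(1)*a(5, -5)) + O) = 111*((-5 + 4*4) + 608) = 111*((-5 + 16) + 608) = 111*(11 + 608) = 111*619 = 68709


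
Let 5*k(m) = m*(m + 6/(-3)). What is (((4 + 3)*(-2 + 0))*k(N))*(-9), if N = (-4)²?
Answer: 28224/5 ≈ 5644.8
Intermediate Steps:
N = 16
k(m) = m*(-2 + m)/5 (k(m) = (m*(m + 6/(-3)))/5 = (m*(m + 6*(-⅓)))/5 = (m*(m - 2))/5 = (m*(-2 + m))/5 = m*(-2 + m)/5)
(((4 + 3)*(-2 + 0))*k(N))*(-9) = (((4 + 3)*(-2 + 0))*((⅕)*16*(-2 + 16)))*(-9) = ((7*(-2))*((⅕)*16*14))*(-9) = -14*224/5*(-9) = -3136/5*(-9) = 28224/5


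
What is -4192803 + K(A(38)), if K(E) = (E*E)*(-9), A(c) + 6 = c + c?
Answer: -4236903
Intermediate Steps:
A(c) = -6 + 2*c (A(c) = -6 + (c + c) = -6 + 2*c)
K(E) = -9*E² (K(E) = E²*(-9) = -9*E²)
-4192803 + K(A(38)) = -4192803 - 9*(-6 + 2*38)² = -4192803 - 9*(-6 + 76)² = -4192803 - 9*70² = -4192803 - 9*4900 = -4192803 - 44100 = -4236903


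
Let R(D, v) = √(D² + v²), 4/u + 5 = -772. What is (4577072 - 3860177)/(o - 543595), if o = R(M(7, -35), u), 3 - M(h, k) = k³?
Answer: -235273515819430725/177289247641854773 - 1114054830*√277492395558613/177289247641854773 ≈ -1.4317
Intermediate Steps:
u = -4/777 (u = 4/(-5 - 772) = 4/(-777) = 4*(-1/777) = -4/777 ≈ -0.0051480)
M(h, k) = 3 - k³
o = 2*√277492395558613/777 (o = √((3 - 1*(-35)³)² + (-4/777)²) = √((3 - 1*(-42875))² + 16/603729) = √((3 + 42875)² + 16/603729) = √(42878² + 16/603729) = √(1838522884 + 16/603729) = √(1109969582234452/603729) = 2*√277492395558613/777 ≈ 42878.)
(4577072 - 3860177)/(o - 543595) = (4577072 - 3860177)/(2*√277492395558613/777 - 543595) = 716895/(-543595 + 2*√277492395558613/777)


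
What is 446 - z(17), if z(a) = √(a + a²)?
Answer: 446 - 3*√34 ≈ 428.51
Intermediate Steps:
446 - z(17) = 446 - √(17*(1 + 17)) = 446 - √(17*18) = 446 - √306 = 446 - 3*√34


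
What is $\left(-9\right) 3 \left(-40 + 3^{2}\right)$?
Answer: $837$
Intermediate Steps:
$\left(-9\right) 3 \left(-40 + 3^{2}\right) = - 27 \left(-40 + 9\right) = \left(-27\right) \left(-31\right) = 837$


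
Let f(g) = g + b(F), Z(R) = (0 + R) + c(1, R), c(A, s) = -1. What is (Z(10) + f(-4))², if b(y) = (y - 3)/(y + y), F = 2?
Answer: 361/16 ≈ 22.563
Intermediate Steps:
b(y) = (-3 + y)/(2*y) (b(y) = (-3 + y)/((2*y)) = (-3 + y)*(1/(2*y)) = (-3 + y)/(2*y))
Z(R) = -1 + R (Z(R) = (0 + R) - 1 = R - 1 = -1 + R)
f(g) = -¼ + g (f(g) = g + (½)*(-3 + 2)/2 = g + (½)*(½)*(-1) = g - ¼ = -¼ + g)
(Z(10) + f(-4))² = ((-1 + 10) + (-¼ - 4))² = (9 - 17/4)² = (19/4)² = 361/16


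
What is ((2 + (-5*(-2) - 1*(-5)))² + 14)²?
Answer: 91809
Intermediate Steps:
((2 + (-5*(-2) - 1*(-5)))² + 14)² = ((2 + (10 + 5))² + 14)² = ((2 + 15)² + 14)² = (17² + 14)² = (289 + 14)² = 303² = 91809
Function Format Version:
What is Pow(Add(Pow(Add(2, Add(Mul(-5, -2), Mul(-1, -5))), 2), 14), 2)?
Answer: 91809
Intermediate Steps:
Pow(Add(Pow(Add(2, Add(Mul(-5, -2), Mul(-1, -5))), 2), 14), 2) = Pow(Add(Pow(Add(2, Add(10, 5)), 2), 14), 2) = Pow(Add(Pow(Add(2, 15), 2), 14), 2) = Pow(Add(Pow(17, 2), 14), 2) = Pow(Add(289, 14), 2) = Pow(303, 2) = 91809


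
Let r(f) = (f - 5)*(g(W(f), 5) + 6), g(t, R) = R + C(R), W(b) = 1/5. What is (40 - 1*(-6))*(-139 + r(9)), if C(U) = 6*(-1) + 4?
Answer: -4738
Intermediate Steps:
C(U) = -2 (C(U) = -6 + 4 = -2)
W(b) = 1/5
g(t, R) = -2 + R (g(t, R) = R - 2 = -2 + R)
r(f) = -45 + 9*f (r(f) = (f - 5)*((-2 + 5) + 6) = (-5 + f)*(3 + 6) = (-5 + f)*9 = -45 + 9*f)
(40 - 1*(-6))*(-139 + r(9)) = (40 - 1*(-6))*(-139 + (-45 + 9*9)) = (40 + 6)*(-139 + (-45 + 81)) = 46*(-139 + 36) = 46*(-103) = -4738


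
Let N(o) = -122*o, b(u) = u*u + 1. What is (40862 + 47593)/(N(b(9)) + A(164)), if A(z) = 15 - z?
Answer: -88455/10153 ≈ -8.7122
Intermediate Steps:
b(u) = 1 + u**2 (b(u) = u**2 + 1 = 1 + u**2)
(40862 + 47593)/(N(b(9)) + A(164)) = (40862 + 47593)/(-122*(1 + 9**2) + (15 - 1*164)) = 88455/(-122*(1 + 81) + (15 - 164)) = 88455/(-122*82 - 149) = 88455/(-10004 - 149) = 88455/(-10153) = 88455*(-1/10153) = -88455/10153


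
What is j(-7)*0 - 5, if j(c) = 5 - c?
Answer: -5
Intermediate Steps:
j(-7)*0 - 5 = (5 - 1*(-7))*0 - 5 = (5 + 7)*0 - 5 = 12*0 - 5 = 0 - 5 = -5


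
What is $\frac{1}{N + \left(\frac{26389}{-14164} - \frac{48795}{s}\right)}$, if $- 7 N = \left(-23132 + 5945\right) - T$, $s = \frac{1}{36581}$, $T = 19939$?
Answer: $- \frac{99148}{176975669481519} \approx -5.6024 \cdot 10^{-10}$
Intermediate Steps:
$s = \frac{1}{36581} \approx 2.7337 \cdot 10^{-5}$
$N = \frac{37126}{7}$ ($N = - \frac{\left(-23132 + 5945\right) - 19939}{7} = - \frac{-17187 - 19939}{7} = \left(- \frac{1}{7}\right) \left(-37126\right) = \frac{37126}{7} \approx 5303.7$)
$\frac{1}{N + \left(\frac{26389}{-14164} - \frac{48795}{s}\right)} = \frac{1}{\frac{37126}{7} + \left(\frac{26389}{-14164} - 48795 \frac{1}{\frac{1}{36581}}\right)} = \frac{1}{\frac{37126}{7} + \left(26389 \left(- \frac{1}{14164}\right) - 1784969895\right)} = \frac{1}{\frac{37126}{7} - \frac{25282313619169}{14164}} = \frac{1}{- \frac{176975669481519}{99148}} = - \frac{99148}{176975669481519}$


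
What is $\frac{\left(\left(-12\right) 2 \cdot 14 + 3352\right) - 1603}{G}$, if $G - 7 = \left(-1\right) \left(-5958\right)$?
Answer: $\frac{1413}{5965} \approx 0.23688$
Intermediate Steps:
$G = 5965$ ($G = 7 - -5958 = 7 + 5958 = 5965$)
$\frac{\left(\left(-12\right) 2 \cdot 14 + 3352\right) - 1603}{G} = \frac{\left(\left(-12\right) 2 \cdot 14 + 3352\right) - 1603}{5965} = \left(\left(\left(-24\right) 14 + 3352\right) - 1603\right) \frac{1}{5965} = \left(\left(-336 + 3352\right) - 1603\right) \frac{1}{5965} = \left(3016 - 1603\right) \frac{1}{5965} = 1413 \cdot \frac{1}{5965} = \frac{1413}{5965}$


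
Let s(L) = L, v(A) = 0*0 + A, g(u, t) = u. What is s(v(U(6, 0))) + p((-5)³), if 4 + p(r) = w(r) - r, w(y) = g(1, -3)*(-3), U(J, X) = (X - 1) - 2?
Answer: 115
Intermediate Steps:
U(J, X) = -3 + X (U(J, X) = (-1 + X) - 2 = -3 + X)
v(A) = A (v(A) = 0 + A = A)
w(y) = -3 (w(y) = 1*(-3) = -3)
p(r) = -7 - r (p(r) = -4 + (-3 - r) = -7 - r)
s(v(U(6, 0))) + p((-5)³) = (-3 + 0) + (-7 - 1*(-5)³) = -3 + (-7 - 1*(-125)) = -3 + (-7 + 125) = -3 + 118 = 115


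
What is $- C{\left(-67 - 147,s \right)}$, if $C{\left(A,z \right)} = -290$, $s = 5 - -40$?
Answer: $290$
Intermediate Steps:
$s = 45$ ($s = 5 + 40 = 45$)
$- C{\left(-67 - 147,s \right)} = \left(-1\right) \left(-290\right) = 290$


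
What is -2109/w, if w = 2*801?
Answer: -703/534 ≈ -1.3165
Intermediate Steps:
w = 1602
-2109/w = -2109/1602 = -2109*1/1602 = -703/534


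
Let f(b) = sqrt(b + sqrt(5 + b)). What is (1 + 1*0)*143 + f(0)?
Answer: 143 + 5**(1/4) ≈ 144.50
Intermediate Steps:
(1 + 1*0)*143 + f(0) = (1 + 1*0)*143 + sqrt(0 + sqrt(5 + 0)) = (1 + 0)*143 + sqrt(0 + sqrt(5)) = 1*143 + sqrt(sqrt(5)) = 143 + 5**(1/4)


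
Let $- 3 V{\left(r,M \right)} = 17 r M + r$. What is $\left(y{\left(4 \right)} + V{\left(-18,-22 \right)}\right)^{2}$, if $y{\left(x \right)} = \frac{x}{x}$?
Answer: $5004169$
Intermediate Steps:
$V{\left(r,M \right)} = - \frac{r}{3} - \frac{17 M r}{3}$ ($V{\left(r,M \right)} = - \frac{17 r M + r}{3} = - \frac{17 M r + r}{3} = - \frac{r + 17 M r}{3} = - \frac{r}{3} - \frac{17 M r}{3}$)
$y{\left(x \right)} = 1$
$\left(y{\left(4 \right)} + V{\left(-18,-22 \right)}\right)^{2} = \left(1 - - 6 \left(1 + 17 \left(-22\right)\right)\right)^{2} = \left(1 - - 6 \left(1 - 374\right)\right)^{2} = \left(1 - \left(-6\right) \left(-373\right)\right)^{2} = \left(1 - 2238\right)^{2} = \left(-2237\right)^{2} = 5004169$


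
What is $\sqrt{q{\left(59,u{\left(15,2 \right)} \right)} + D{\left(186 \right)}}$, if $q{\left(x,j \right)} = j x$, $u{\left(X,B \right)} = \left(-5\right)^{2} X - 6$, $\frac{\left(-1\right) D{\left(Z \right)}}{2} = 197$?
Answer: $\sqrt{21377} \approx 146.21$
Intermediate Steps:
$D{\left(Z \right)} = -394$ ($D{\left(Z \right)} = \left(-2\right) 197 = -394$)
$u{\left(X,B \right)} = -6 + 25 X$ ($u{\left(X,B \right)} = 25 X - 6 = -6 + 25 X$)
$\sqrt{q{\left(59,u{\left(15,2 \right)} \right)} + D{\left(186 \right)}} = \sqrt{\left(-6 + 25 \cdot 15\right) 59 - 394} = \sqrt{\left(-6 + 375\right) 59 - 394} = \sqrt{369 \cdot 59 - 394} = \sqrt{21771 - 394} = \sqrt{21377}$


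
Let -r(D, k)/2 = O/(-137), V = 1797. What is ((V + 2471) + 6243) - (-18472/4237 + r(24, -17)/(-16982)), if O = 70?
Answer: 7403958354169/704108897 ≈ 10515.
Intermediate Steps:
r(D, k) = 140/137 (r(D, k) = -140/(-137) = -140*(-1)/137 = -2*(-70/137) = 140/137)
((V + 2471) + 6243) - (-18472/4237 + r(24, -17)/(-16982)) = ((1797 + 2471) + 6243) - (-18472/4237 + (140/137)/(-16982)) = (4268 + 6243) - (-18472*1/4237 + (140/137)*(-1/16982)) = 10511 - (-18472/4237 - 10/166181) = 10511 - 1*(-3069737802/704108897) = 10511 + 3069737802/704108897 = 7403958354169/704108897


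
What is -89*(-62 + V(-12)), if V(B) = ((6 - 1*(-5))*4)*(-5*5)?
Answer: 103418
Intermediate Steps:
V(B) = -1100 (V(B) = ((6 + 5)*4)*(-25) = (11*4)*(-25) = 44*(-25) = -1100)
-89*(-62 + V(-12)) = -89*(-62 - 1100) = -89*(-1162) = 103418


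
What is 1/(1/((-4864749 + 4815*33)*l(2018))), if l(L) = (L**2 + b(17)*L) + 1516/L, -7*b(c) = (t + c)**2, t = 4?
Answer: -18732581102577672/1009 ≈ -1.8565e+13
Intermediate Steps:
b(c) = -(4 + c)**2/7
l(L) = L**2 - 63*L + 1516/L (l(L) = (L**2 + (-(4 + 17)**2/7)*L) + 1516/L = (L**2 + (-1/7*21**2)*L) + 1516/L = (L**2 + (-1/7*441)*L) + 1516/L = (L**2 - 63*L) + 1516/L = L**2 - 63*L + 1516/L)
1/(1/((-4864749 + 4815*33)*l(2018))) = 1/(1/((-4864749 + 4815*33)*(((1516 + 2018**2*(-63 + 2018))/2018)))) = 1/(1/((-4864749 + 158895)*(((1516 + 4072324*1955)/2018)))) = 1/(1/((-4705854)*(((1516 + 7961393420)/2018)))) = 1/(-1/(4705854*((1/2018)*7961394936))) = 1/(-1/(4705854*3980697468/1009)) = 1/(-1/4705854*1009/3980697468) = 1/(-1009/18732581102577672) = -18732581102577672/1009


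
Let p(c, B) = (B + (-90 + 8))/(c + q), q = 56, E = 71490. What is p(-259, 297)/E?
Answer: -43/2902494 ≈ -1.4815e-5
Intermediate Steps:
p(c, B) = (-82 + B)/(56 + c) (p(c, B) = (B + (-90 + 8))/(c + 56) = (B - 82)/(56 + c) = (-82 + B)/(56 + c))
p(-259, 297)/E = ((-82 + 297)/(56 - 259))/71490 = (215/(-203))*(1/71490) = -1/203*215*(1/71490) = -215/203*1/71490 = -43/2902494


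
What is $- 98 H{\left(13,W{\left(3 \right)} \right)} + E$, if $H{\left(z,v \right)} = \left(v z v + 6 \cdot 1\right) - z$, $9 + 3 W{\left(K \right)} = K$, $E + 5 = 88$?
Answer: $-4327$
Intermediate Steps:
$E = 83$ ($E = -5 + 88 = 83$)
$W{\left(K \right)} = -3 + \frac{K}{3}$
$H{\left(z,v \right)} = 6 - z + z v^{2}$ ($H{\left(z,v \right)} = \left(z v^{2} + 6\right) - z = \left(6 + z v^{2}\right) - z = 6 - z + z v^{2}$)
$- 98 H{\left(13,W{\left(3 \right)} \right)} + E = - 98 \left(6 - 13 + 13 \left(-3 + \frac{1}{3} \cdot 3\right)^{2}\right) + 83 = - 98 \left(6 - 13 + 13 \left(-3 + 1\right)^{2}\right) + 83 = - 98 \left(6 - 13 + 13 \left(-2\right)^{2}\right) + 83 = - 98 \left(6 - 13 + 13 \cdot 4\right) + 83 = - 98 \left(6 - 13 + 52\right) + 83 = \left(-98\right) 45 + 83 = -4410 + 83 = -4327$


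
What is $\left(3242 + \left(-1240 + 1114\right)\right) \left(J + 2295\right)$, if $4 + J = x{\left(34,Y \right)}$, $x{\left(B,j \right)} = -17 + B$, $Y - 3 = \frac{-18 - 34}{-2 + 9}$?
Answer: $7191728$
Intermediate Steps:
$Y = - \frac{31}{7}$ ($Y = 3 + \frac{-18 - 34}{-2 + 9} = 3 - \frac{52}{7} = - \frac{31}{7} \approx -4.4286$)
$J = 13$ ($J = -4 + \left(-17 + 34\right) = -4 + 17 = 13$)
$\left(3242 + \left(-1240 + 1114\right)\right) \left(J + 2295\right) = \left(3242 + \left(-1240 + 1114\right)\right) \left(13 + 2295\right) = \left(3242 - 126\right) 2308 = 3116 \cdot 2308 = 7191728$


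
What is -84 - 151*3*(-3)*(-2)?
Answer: -2802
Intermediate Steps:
-84 - 151*3*(-3)*(-2) = -84 - (-1359)*(-2) = -84 - 151*18 = -84 - 2718 = -2802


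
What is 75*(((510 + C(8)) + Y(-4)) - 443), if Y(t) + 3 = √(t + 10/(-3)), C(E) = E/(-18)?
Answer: 14300/3 + 25*I*√66 ≈ 4766.7 + 203.1*I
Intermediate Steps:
C(E) = -E/18 (C(E) = E*(-1/18) = -E/18)
Y(t) = -3 + √(-10/3 + t) (Y(t) = -3 + √(t + 10/(-3)) = -3 + √(t + 10*(-⅓)) = -3 + √(t - 10/3) = -3 + √(-10/3 + t))
75*(((510 + C(8)) + Y(-4)) - 443) = 75*(((510 - 1/18*8) + (-3 + √(-30 + 9*(-4))/3)) - 443) = 75*(((510 - 4/9) + (-3 + √(-30 - 36)/3)) - 443) = 75*((4586/9 + (-3 + √(-66)/3)) - 443) = 75*((4586/9 + (-3 + (I*√66)/3)) - 443) = 75*((4586/9 + (-3 + I*√66/3)) - 443) = 75*((4559/9 + I*√66/3) - 443) = 75*(572/9 + I*√66/3) = 14300/3 + 25*I*√66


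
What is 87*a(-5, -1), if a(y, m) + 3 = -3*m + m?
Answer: -87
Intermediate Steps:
a(y, m) = -3 - 2*m (a(y, m) = -3 + (-3*m + m) = -3 - 2*m)
87*a(-5, -1) = 87*(-3 - 2*(-1)) = 87*(-3 + 2) = 87*(-1) = -87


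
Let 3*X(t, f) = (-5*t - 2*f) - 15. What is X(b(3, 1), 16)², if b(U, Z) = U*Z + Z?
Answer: 4489/9 ≈ 498.78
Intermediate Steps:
b(U, Z) = Z + U*Z
X(t, f) = -5 - 5*t/3 - 2*f/3 (X(t, f) = ((-5*t - 2*f) - 15)/3 = (-15 - 5*t - 2*f)/3 = -5 - 5*t/3 - 2*f/3)
X(b(3, 1), 16)² = (-5 - 5*(1 + 3)/3 - ⅔*16)² = (-5 - 5*4/3 - 32/3)² = (-5 - 5/3*4 - 32/3)² = (-5 - 20/3 - 32/3)² = (-67/3)² = 4489/9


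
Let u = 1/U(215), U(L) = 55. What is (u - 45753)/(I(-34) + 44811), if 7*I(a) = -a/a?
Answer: -8807449/8626090 ≈ -1.0210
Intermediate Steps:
u = 1/55 ≈ 0.018182
I(a) = -1/7 (I(a) = (-a/a)/7 = (-1*1)/7 = (1/7)*(-1) = -1/7)
(u - 45753)/(I(-34) + 44811) = (1/55 - 45753)/(-1/7 + 44811) = -2516414/(55*313676/7) = -2516414/55*7/313676 = -8807449/8626090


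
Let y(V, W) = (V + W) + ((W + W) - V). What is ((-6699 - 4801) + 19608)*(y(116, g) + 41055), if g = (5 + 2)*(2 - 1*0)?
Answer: 333214476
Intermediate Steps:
g = 14 (g = 7*(2 + 0) = 7*2 = 14)
y(V, W) = 3*W (y(V, W) = (V + W) + (2*W - V) = (V + W) + (-V + 2*W) = 3*W)
((-6699 - 4801) + 19608)*(y(116, g) + 41055) = ((-6699 - 4801) + 19608)*(3*14 + 41055) = (-11500 + 19608)*(42 + 41055) = 8108*41097 = 333214476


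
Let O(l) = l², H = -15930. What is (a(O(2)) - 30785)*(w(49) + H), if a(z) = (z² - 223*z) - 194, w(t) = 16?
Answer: 506940470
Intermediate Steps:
a(z) = -194 + z² - 223*z
(a(O(2)) - 30785)*(w(49) + H) = ((-194 + (2²)² - 223*2²) - 30785)*(16 - 15930) = ((-194 + 4² - 223*4) - 30785)*(-15914) = ((-194 + 16 - 892) - 30785)*(-15914) = (-1070 - 30785)*(-15914) = -31855*(-15914) = 506940470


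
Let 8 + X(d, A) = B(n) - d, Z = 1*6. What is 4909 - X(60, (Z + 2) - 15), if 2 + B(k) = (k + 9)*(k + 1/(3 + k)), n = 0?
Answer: 4976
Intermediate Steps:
B(k) = -2 + (9 + k)*(k + 1/(3 + k)) (B(k) = -2 + (k + 9)*(k + 1/(3 + k)) = -2 + (9 + k)*(k + 1/(3 + k)))
Z = 6
X(d, A) = -7 - d (X(d, A) = -8 + ((3 + 0³ + 12*0² + 26*0)/(3 + 0) - d) = -8 + ((3 + 0 + 12*0 + 0)/3 - d) = -8 + ((3 + 0 + 0 + 0)/3 - d) = -8 + ((⅓)*3 - d) = -8 + (1 - d) = -7 - d)
4909 - X(60, (Z + 2) - 15) = 4909 - (-7 - 1*60) = 4909 - (-7 - 60) = 4909 - 1*(-67) = 4909 + 67 = 4976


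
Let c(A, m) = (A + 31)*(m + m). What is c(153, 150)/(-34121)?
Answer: -55200/34121 ≈ -1.6178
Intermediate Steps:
c(A, m) = 2*m*(31 + A) (c(A, m) = (31 + A)*(2*m) = 2*m*(31 + A))
c(153, 150)/(-34121) = (2*150*(31 + 153))/(-34121) = (2*150*184)*(-1/34121) = 55200*(-1/34121) = -55200/34121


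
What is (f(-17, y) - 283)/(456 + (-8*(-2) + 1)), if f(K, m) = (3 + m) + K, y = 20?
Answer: -277/473 ≈ -0.58562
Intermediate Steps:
f(K, m) = 3 + K + m
(f(-17, y) - 283)/(456 + (-8*(-2) + 1)) = ((3 - 17 + 20) - 283)/(456 + (-8*(-2) + 1)) = (6 - 283)/(456 + (16 + 1)) = -277/(456 + 17) = -277/473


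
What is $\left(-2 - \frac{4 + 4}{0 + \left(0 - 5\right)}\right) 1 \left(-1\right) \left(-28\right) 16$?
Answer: $- \frac{896}{5} \approx -179.2$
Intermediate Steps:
$\left(-2 - \frac{4 + 4}{0 + \left(0 - 5\right)}\right) 1 \left(-1\right) \left(-28\right) 16 = \left(-2 - \frac{8}{0 + \left(0 - 5\right)}\right) 1 \left(-1\right) \left(-28\right) 16 = \left(-2 - \frac{8}{0 - 5}\right) 1 \left(-1\right) \left(-28\right) 16 = \left(-2 - \frac{8}{-5}\right) 1 \left(-1\right) \left(-28\right) 16 = \left(-2 - 8 \left(- \frac{1}{5}\right)\right) 1 \left(-1\right) \left(-28\right) 16 = \left(-2 - - \frac{8}{5}\right) 1 \left(-1\right) \left(-28\right) 16 = \left(-2 + \frac{8}{5}\right) 1 \left(-1\right) \left(-28\right) 16 = \left(- \frac{2}{5}\right) 1 \left(-1\right) \left(-28\right) 16 = \left(- \frac{2}{5}\right) \left(-1\right) \left(-28\right) 16 = \frac{2}{5} \left(-28\right) 16 = \left(- \frac{56}{5}\right) 16 = - \frac{896}{5}$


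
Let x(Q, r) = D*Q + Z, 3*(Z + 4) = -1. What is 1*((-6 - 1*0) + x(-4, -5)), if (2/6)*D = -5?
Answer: 149/3 ≈ 49.667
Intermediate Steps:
Z = -13/3 (Z = -4 + (1/3)*(-1) = -4 - 1/3 = -13/3 ≈ -4.3333)
D = -15 (D = 3*(-5) = -15)
x(Q, r) = -13/3 - 15*Q (x(Q, r) = -15*Q - 13/3 = -13/3 - 15*Q)
1*((-6 - 1*0) + x(-4, -5)) = 1*((-6 - 1*0) + (-13/3 - 15*(-4))) = 1*((-6 + 0) + (-13/3 + 60)) = 1*(-6 + 167/3) = 1*(149/3) = 149/3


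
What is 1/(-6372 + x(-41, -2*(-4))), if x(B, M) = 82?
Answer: -1/6290 ≈ -0.00015898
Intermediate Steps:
1/(-6372 + x(-41, -2*(-4))) = 1/(-6372 + 82) = 1/(-6290) = -1/6290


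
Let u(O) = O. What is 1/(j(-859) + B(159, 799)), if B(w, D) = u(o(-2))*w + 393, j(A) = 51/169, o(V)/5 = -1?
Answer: -169/67887 ≈ -0.0024894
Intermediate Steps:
o(V) = -5 (o(V) = 5*(-1) = -5)
j(A) = 51/169 (j(A) = 51*(1/169) = 51/169)
B(w, D) = 393 - 5*w (B(w, D) = -5*w + 393 = 393 - 5*w)
1/(j(-859) + B(159, 799)) = 1/(51/169 + (393 - 5*159)) = 1/(51/169 + (393 - 795)) = 1/(51/169 - 402) = 1/(-67887/169) = -169/67887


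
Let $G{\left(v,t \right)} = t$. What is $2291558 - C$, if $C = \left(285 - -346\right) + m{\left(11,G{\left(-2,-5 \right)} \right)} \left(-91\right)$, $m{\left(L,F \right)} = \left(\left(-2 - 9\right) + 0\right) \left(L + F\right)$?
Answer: $2284921$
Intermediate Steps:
$m{\left(L,F \right)} = - 11 F - 11 L$ ($m{\left(L,F \right)} = \left(\left(-2 - 9\right) + 0\right) \left(F + L\right) = \left(-11 + 0\right) \left(F + L\right) = - 11 \left(F + L\right) = - 11 F - 11 L$)
$C = 6637$ ($C = \left(285 - -346\right) + \left(\left(-11\right) \left(-5\right) - 121\right) \left(-91\right) = \left(285 + 346\right) + \left(55 - 121\right) \left(-91\right) = 631 - -6006 = 631 + 6006 = 6637$)
$2291558 - C = 2291558 - 6637 = 2284921$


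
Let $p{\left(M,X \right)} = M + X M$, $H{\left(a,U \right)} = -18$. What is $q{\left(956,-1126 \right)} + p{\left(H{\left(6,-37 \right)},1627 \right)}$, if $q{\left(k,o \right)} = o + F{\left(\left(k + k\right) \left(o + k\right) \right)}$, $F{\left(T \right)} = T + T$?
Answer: $-680510$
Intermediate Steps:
$F{\left(T \right)} = 2 T$
$p{\left(M,X \right)} = M + M X$
$q{\left(k,o \right)} = o + 4 k \left(k + o\right)$ ($q{\left(k,o \right)} = o + 2 \left(k + k\right) \left(o + k\right) = o + 2 \cdot 2 k \left(k + o\right) = o + 4 k \left(k + o\right)$)
$q{\left(956,-1126 \right)} + p{\left(H{\left(6,-37 \right)},1627 \right)} = \left(-1126 + 4 \cdot 956 \left(956 - 1126\right)\right) - 18 \left(1 + 1627\right) = \left(-1126 + 4 \cdot 956 \left(-170\right)\right) - 29304 = \left(-1126 - 650080\right) - 29304 = -651206 - 29304 = -680510$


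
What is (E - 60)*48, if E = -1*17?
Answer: -3696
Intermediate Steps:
E = -17
(E - 60)*48 = (-17 - 60)*48 = -77*48 = -3696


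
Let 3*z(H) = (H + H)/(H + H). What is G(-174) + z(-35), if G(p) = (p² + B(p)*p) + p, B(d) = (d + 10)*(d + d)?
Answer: -29701277/3 ≈ -9.9004e+6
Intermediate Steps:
B(d) = 2*d*(10 + d) (B(d) = (10 + d)*(2*d) = 2*d*(10 + d))
z(H) = ⅓ (z(H) = ((H + H)/(H + H))/3 = ((2*H)/((2*H)))/3 = ((2*H)*(1/(2*H)))/3 = (⅓)*1 = ⅓)
G(p) = p + p² + 2*p²*(10 + p) (G(p) = (p² + (2*p*(10 + p))*p) + p = (p² + 2*p²*(10 + p)) + p = p + p² + 2*p²*(10 + p))
G(-174) + z(-35) = -174*(1 - 174 + 2*(-174)*(10 - 174)) + ⅓ = -174*(1 - 174 + 2*(-174)*(-164)) + ⅓ = -174*(1 - 174 + 57072) + ⅓ = -174*56899 + ⅓ = -9900426 + ⅓ = -29701277/3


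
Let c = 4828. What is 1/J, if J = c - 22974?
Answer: -1/18146 ≈ -5.5109e-5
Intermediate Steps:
J = -18146 (J = 4828 - 22974 = -18146)
1/J = 1/(-18146) = -1/18146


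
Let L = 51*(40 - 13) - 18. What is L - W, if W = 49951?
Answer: -48592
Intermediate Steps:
L = 1359 (L = 51*27 - 18 = 1377 - 18 = 1359)
L - W = 1359 - 1*49951 = 1359 - 49951 = -48592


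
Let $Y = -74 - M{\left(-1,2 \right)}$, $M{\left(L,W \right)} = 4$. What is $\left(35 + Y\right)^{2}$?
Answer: $1849$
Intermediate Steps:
$Y = -78$ ($Y = -74 - 4 = -78$)
$\left(35 + Y\right)^{2} = \left(35 - 78\right)^{2} = \left(-43\right)^{2} = 1849$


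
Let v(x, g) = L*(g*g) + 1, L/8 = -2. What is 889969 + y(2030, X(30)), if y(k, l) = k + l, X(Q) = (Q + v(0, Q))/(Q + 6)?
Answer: 32097595/36 ≈ 8.9160e+5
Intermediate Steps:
L = -16 (L = 8*(-2) = -16)
v(x, g) = 1 - 16*g**2 (v(x, g) = -16*g*g + 1 = -16*g**2 + 1 = 1 - 16*g**2)
X(Q) = (1 + Q - 16*Q**2)/(6 + Q) (X(Q) = (Q + (1 - 16*Q**2))/(Q + 6) = (1 + Q - 16*Q**2)/(6 + Q))
889969 + y(2030, X(30)) = 889969 + (2030 + (1 + 30 - 16*30**2)/(6 + 30)) = 889969 + (2030 + (1 + 30 - 16*900)/36) = 889969 + (2030 + (1 + 30 - 14400)/36) = 889969 + (2030 + (1/36)*(-14369)) = 889969 + (2030 - 14369/36) = 889969 + 58711/36 = 32097595/36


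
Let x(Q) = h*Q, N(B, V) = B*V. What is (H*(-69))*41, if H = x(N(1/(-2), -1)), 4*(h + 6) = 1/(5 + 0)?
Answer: 336651/40 ≈ 8416.3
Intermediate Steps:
h = -119/20 (h = -6 + 1/(4*(5 + 0)) = -6 + (¼)/5 = -6 + (¼)*(⅕) = -6 + 1/20 = -119/20 ≈ -5.9500)
x(Q) = -119*Q/20
H = -119/40 (H = -119*(-1)/(20*(-2)) = -(-119)*(-1)/40 = -119/20*½ = -119/40 ≈ -2.9750)
(H*(-69))*41 = -119/40*(-69)*41 = (8211/40)*41 = 336651/40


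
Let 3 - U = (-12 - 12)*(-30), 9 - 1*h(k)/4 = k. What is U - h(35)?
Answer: -613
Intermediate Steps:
h(k) = 36 - 4*k
U = -717 (U = 3 - (-12 - 12)*(-30) = 3 - (-24)*(-30) = 3 - 1*720 = 3 - 720 = -717)
U - h(35) = -717 - (36 - 4*35) = -717 - (36 - 140) = -717 - 1*(-104) = -717 + 104 = -613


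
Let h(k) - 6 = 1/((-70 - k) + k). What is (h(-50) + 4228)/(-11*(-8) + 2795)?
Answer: 98793/67270 ≈ 1.4686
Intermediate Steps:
h(k) = 419/70 (h(k) = 6 + 1/((-70 - k) + k) = 6 + 1/(-70) = 6 - 1/70 = 419/70)
(h(-50) + 4228)/(-11*(-8) + 2795) = (419/70 + 4228)/(-11*(-8) + 2795) = 296379/(70*(88 + 2795)) = (296379/70)/2883 = (296379/70)*(1/2883) = 98793/67270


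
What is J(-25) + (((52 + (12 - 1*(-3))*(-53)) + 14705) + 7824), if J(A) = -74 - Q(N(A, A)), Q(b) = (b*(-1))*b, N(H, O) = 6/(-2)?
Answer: 21721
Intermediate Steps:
N(H, O) = -3 (N(H, O) = 6*(-½) = -3)
Q(b) = -b² (Q(b) = (-b)*b = -b²)
J(A) = -65 (J(A) = -74 - (-1)*(-3)² = -74 - (-1)*9 = -74 - 1*(-9) = -74 + 9 = -65)
J(-25) + (((52 + (12 - 1*(-3))*(-53)) + 14705) + 7824) = -65 + (((52 + (12 - 1*(-3))*(-53)) + 14705) + 7824) = -65 + (((52 + (12 + 3)*(-53)) + 14705) + 7824) = -65 + (((52 + 15*(-53)) + 14705) + 7824) = -65 + (((52 - 795) + 14705) + 7824) = -65 + ((-743 + 14705) + 7824) = -65 + (13962 + 7824) = -65 + 21786 = 21721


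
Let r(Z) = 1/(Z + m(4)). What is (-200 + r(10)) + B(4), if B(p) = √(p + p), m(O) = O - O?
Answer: -1999/10 + 2*√2 ≈ -197.07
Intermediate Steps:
m(O) = 0
B(p) = √2*√p (B(p) = √(2*p) = √2*√p)
r(Z) = 1/Z (r(Z) = 1/(Z + 0) = 1/Z)
(-200 + r(10)) + B(4) = (-200 + 1/10) + √2*√4 = (-200 + ⅒) + √2*2 = -1999/10 + 2*√2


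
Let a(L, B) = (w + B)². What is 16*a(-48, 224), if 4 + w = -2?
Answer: 760384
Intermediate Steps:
w = -6 (w = -4 - 2 = -6)
a(L, B) = (-6 + B)²
16*a(-48, 224) = 16*(-6 + 224)² = 16*218² = 16*47524 = 760384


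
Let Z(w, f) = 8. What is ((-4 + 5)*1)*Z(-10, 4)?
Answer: 8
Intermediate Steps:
((-4 + 5)*1)*Z(-10, 4) = ((-4 + 5)*1)*8 = (1*1)*8 = 1*8 = 8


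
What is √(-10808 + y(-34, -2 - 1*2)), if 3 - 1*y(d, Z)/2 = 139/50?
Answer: 3*I*√30021/5 ≈ 103.96*I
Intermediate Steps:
y(d, Z) = 11/25 (y(d, Z) = 6 - 278/50 = 6 - 2*139/50 = 6 - 139/25 = 11/25)
√(-10808 + y(-34, -2 - 1*2)) = √(-10808 + 11/25) = √(-270189/25) = 3*I*√30021/5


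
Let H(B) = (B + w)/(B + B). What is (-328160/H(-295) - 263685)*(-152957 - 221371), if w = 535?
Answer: -203275701000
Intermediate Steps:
H(B) = (535 + B)/(2*B) (H(B) = (B + 535)/(B + B) = (535 + B)/((2*B)) = (535 + B)*(1/(2*B)) = (535 + B)/(2*B))
(-328160/H(-295) - 263685)*(-152957 - 221371) = (-328160*(-590/(535 - 295)) - 263685)*(-152957 - 221371) = (-328160/((1/2)*(-1/295)*240) - 263685)*(-374328) = (-328160/(-24/59) - 263685)*(-374328) = (-328160*(-59/24) - 263685)*(-374328) = (2420180/3 - 263685)*(-374328) = (1629125/3)*(-374328) = -203275701000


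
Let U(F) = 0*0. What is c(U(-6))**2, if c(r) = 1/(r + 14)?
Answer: 1/196 ≈ 0.0051020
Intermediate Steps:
U(F) = 0
c(r) = 1/(14 + r)
c(U(-6))**2 = (1/(14 + 0))**2 = (1/14)**2 = 1/196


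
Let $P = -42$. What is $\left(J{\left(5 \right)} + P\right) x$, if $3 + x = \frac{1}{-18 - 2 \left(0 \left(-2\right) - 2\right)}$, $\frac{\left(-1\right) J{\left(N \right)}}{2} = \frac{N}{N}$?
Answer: $\frac{946}{7} \approx 135.14$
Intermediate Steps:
$J{\left(N \right)} = -2$ ($J{\left(N \right)} = - 2 \frac{N}{N} = \left(-2\right) 1 = -2$)
$x = - \frac{43}{14}$ ($x = -3 + \frac{1}{-18 - 2 \left(0 \left(-2\right) - 2\right)} = -3 + \frac{1}{-18 - 2 \left(0 - 2\right)} = -3 + \frac{1}{-18 - -4} = -3 + \frac{1}{-18 + 4} = -3 + \frac{1}{-14} = -3 - \frac{1}{14} = - \frac{43}{14} \approx -3.0714$)
$\left(J{\left(5 \right)} + P\right) x = \left(-2 - 42\right) \left(- \frac{43}{14}\right) = \left(-44\right) \left(- \frac{43}{14}\right) = \frac{946}{7}$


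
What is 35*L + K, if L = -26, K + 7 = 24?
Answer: -893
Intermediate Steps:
K = 17 (K = -7 + 24 = 17)
35*L + K = 35*(-26) + 17 = -910 + 17 = -893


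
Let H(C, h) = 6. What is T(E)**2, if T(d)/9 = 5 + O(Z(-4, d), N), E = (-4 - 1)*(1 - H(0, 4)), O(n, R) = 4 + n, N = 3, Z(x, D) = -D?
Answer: 20736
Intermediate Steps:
E = 25 (E = (-4 - 1)*(1 - 1*6) = -5*(1 - 6) = -5*(-5) = 25)
T(d) = 81 - 9*d (T(d) = 9*(5 + (4 - d)) = 9*(9 - d) = 81 - 9*d)
T(E)**2 = (81 - 9*25)**2 = (81 - 225)**2 = (-144)**2 = 20736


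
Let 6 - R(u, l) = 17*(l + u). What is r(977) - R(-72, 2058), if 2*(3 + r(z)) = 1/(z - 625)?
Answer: 23762113/704 ≈ 33753.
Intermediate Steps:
r(z) = -3 + 1/(2*(-625 + z)) (r(z) = -3 + 1/(2*(z - 625)) = -3 + 1/(2*(-625 + z)))
R(u, l) = 6 - 17*l - 17*u (R(u, l) = 6 - 17*(l + u) = 6 - (17*l + 17*u) = 6 + (-17*l - 17*u) = 6 - 17*l - 17*u)
r(977) - R(-72, 2058) = (3751 - 6*977)/(2*(-625 + 977)) - (6 - 17*2058 - 17*(-72)) = (½)*(3751 - 5862)/352 - (6 - 34986 + 1224) = (½)*(1/352)*(-2111) - 1*(-33756) = -2111/704 + 33756 = 23762113/704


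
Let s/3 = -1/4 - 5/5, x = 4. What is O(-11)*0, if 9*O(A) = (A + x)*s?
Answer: 0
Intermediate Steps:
s = -15/4 (s = 3*(-1/4 - 5/5) = 3*(-1*¼ - 5*⅕) = 3*(-¼ - 1) = 3*(-5/4) = -15/4 ≈ -3.7500)
O(A) = -5/3 - 5*A/12 (O(A) = ((A + 4)*(-15/4))/9 = ((4 + A)*(-15/4))/9 = (-15 - 15*A/4)/9 = -5/3 - 5*A/12)
O(-11)*0 = (-5/3 - 5/12*(-11))*0 = (-5/3 + 55/12)*0 = (35/12)*0 = 0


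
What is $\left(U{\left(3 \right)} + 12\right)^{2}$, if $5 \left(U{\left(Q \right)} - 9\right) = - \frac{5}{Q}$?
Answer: $\frac{3844}{9} \approx 427.11$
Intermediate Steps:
$U{\left(Q \right)} = 9 - \frac{1}{Q}$ ($U{\left(Q \right)} = 9 + \frac{\left(-5\right) \frac{1}{Q}}{5} = 9 - \frac{1}{Q}$)
$\left(U{\left(3 \right)} + 12\right)^{2} = \left(\left(9 - \frac{1}{3}\right) + 12\right)^{2} = \left(\frac{26}{3} + 12\right)^{2} = \left(\frac{62}{3}\right)^{2} = \frac{3844}{9}$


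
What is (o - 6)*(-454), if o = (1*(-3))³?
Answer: 14982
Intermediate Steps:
o = -27 (o = (-3)³ = -27)
(o - 6)*(-454) = (-27 - 6)*(-454) = -33*(-454) = 14982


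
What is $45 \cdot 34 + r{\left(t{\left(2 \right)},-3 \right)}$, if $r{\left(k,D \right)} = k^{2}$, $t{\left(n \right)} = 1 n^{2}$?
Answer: $1546$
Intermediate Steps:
$t{\left(n \right)} = n^{2}$
$45 \cdot 34 + r{\left(t{\left(2 \right)},-3 \right)} = 45 \cdot 34 + \left(2^{2}\right)^{2} = 1530 + 4^{2} = 1530 + 16 = 1546$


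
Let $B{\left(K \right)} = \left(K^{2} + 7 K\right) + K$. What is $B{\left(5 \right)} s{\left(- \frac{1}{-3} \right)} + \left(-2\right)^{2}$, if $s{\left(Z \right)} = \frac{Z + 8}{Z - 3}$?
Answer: $- \frac{1593}{8} \approx -199.13$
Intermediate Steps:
$B{\left(K \right)} = K^{2} + 8 K$
$s{\left(Z \right)} = \frac{8 + Z}{-3 + Z}$
$B{\left(5 \right)} s{\left(- \frac{1}{-3} \right)} + \left(-2\right)^{2} = 5 \left(8 + 5\right) \frac{8 - \frac{1}{-3}}{-3 - \frac{1}{-3}} + \left(-2\right)^{2} = 5 \cdot 13 \frac{8 - - \frac{1}{3}}{-3 - - \frac{1}{3}} + 4 = 65 \frac{8 + \frac{1}{3}}{-3 + \frac{1}{3}} + 4 = 65 \frac{1}{- \frac{8}{3}} \cdot \frac{25}{3} + 4 = 65 \left(\left(- \frac{3}{8}\right) \frac{25}{3}\right) + 4 = 65 \left(- \frac{25}{8}\right) + 4 = - \frac{1625}{8} + 4 = - \frac{1593}{8}$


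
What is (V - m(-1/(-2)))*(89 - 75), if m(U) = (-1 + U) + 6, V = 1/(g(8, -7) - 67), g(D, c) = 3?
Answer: -2471/32 ≈ -77.219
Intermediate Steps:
V = -1/64 (V = 1/(3 - 67) = 1/(-64) = -1/64 ≈ -0.015625)
m(U) = 5 + U
(V - m(-1/(-2)))*(89 - 75) = (-1/64 - (5 - 1/(-2)))*(89 - 75) = (-1/64 - (5 - 1*(-½)))*14 = (-1/64 - (5 + ½))*14 = (-1/64 - 1*11/2)*14 = (-1/64 - 11/2)*14 = -353/64*14 = -2471/32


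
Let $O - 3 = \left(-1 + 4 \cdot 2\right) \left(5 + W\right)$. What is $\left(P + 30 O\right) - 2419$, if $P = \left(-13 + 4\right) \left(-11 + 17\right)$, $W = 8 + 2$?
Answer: $767$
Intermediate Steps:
$W = 10$
$O = 108$ ($O = 3 + \left(-1 + 4 \cdot 2\right) \left(5 + 10\right) = 3 + \left(-1 + 8\right) 15 = 3 + 7 \cdot 15 = 3 + 105 = 108$)
$P = -54$ ($P = \left(-9\right) 6 = -54$)
$\left(P + 30 O\right) - 2419 = \left(-54 + 30 \cdot 108\right) - 2419 = \left(-54 + 3240\right) - 2419 = 3186 - 2419 = 767$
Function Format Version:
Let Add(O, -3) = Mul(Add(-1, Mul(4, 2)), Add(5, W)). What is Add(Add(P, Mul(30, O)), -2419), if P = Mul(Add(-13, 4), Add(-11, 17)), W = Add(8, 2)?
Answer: 767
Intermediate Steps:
W = 10
O = 108 (O = Add(3, Mul(Add(-1, Mul(4, 2)), Add(5, 10))) = Add(3, Mul(Add(-1, 8), 15)) = Add(3, Mul(7, 15)) = Add(3, 105) = 108)
P = -54 (P = Mul(-9, 6) = -54)
Add(Add(P, Mul(30, O)), -2419) = Add(Add(-54, Mul(30, 108)), -2419) = Add(Add(-54, 3240), -2419) = Add(3186, -2419) = 767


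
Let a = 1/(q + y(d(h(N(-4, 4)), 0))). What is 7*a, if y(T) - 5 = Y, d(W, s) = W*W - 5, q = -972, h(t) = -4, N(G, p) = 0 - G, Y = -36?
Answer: -7/1003 ≈ -0.0069791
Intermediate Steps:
N(G, p) = -G
d(W, s) = -5 + W² (d(W, s) = W² - 5 = -5 + W²)
y(T) = -31 (y(T) = 5 - 36 = -31)
a = -1/1003 (a = 1/(-972 - 31) = 1/(-1003) = -1/1003 ≈ -0.00099701)
7*a = 7*(-1/1003) = -7/1003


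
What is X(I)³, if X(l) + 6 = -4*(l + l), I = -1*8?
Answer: 195112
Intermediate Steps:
I = -8
X(l) = -6 - 8*l (X(l) = -6 - 4*(l + l) = -6 - 8*l)
X(I)³ = (-6 - 8*(-8))³ = (-6 + 64)³ = 58³ = 195112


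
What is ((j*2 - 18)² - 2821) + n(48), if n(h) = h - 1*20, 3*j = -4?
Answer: -21293/9 ≈ -2365.9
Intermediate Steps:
j = -4/3 (j = (⅓)*(-4) = -4/3 ≈ -1.3333)
n(h) = -20 + h (n(h) = h - 20 = -20 + h)
((j*2 - 18)² - 2821) + n(48) = ((-4/3*2 - 18)² - 2821) + (-20 + 48) = ((-8/3 - 18)² - 2821) + 28 = ((-62/3)² - 2821) + 28 = (3844/9 - 2821) + 28 = -21545/9 + 28 = -21293/9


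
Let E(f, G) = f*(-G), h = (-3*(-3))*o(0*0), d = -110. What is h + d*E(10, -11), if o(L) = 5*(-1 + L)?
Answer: -12145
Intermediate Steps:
o(L) = -5 + 5*L
h = -45 (h = (-3*(-3))*(-5 + 5*(0*0)) = 9*(-5 + 5*0) = 9*(-5 + 0) = 9*(-5) = -45)
E(f, G) = -G*f
h + d*E(10, -11) = -45 - (-110)*(-11)*10 = -45 - 110*110 = -45 - 12100 = -12145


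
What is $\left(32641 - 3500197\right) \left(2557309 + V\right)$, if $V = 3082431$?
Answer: $-19556114275440$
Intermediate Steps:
$\left(32641 - 3500197\right) \left(2557309 + V\right) = \left(32641 - 3500197\right) \left(2557309 + 3082431\right) = \left(-3467556\right) 5639740 = -19556114275440$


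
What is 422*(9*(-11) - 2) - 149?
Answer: -42771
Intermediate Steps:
422*(9*(-11) - 2) - 149 = 422*(-99 - 2) - 149 = 422*(-101) - 149 = -42622 - 149 = -42771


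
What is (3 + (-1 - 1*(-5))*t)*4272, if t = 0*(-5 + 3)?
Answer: 12816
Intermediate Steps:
t = 0 (t = 0*(-2) = 0)
(3 + (-1 - 1*(-5))*t)*4272 = (3 + (-1 - 1*(-5))*0)*4272 = (3 + (-1 + 5)*0)*4272 = (3 + 4*0)*4272 = (3 + 0)*4272 = 3*4272 = 12816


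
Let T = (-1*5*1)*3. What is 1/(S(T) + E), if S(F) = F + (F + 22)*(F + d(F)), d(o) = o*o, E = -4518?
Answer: -1/3063 ≈ -0.00032648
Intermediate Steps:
d(o) = o²
T = -15 (T = -5*1*3 = -5*3 = -15)
S(F) = F + (22 + F)*(F + F²) (S(F) = F + (F + 22)*(F + F²) = F + (22 + F)*(F + F²))
1/(S(T) + E) = 1/(-15*(23 + (-15)² + 23*(-15)) - 4518) = 1/(-15*(23 + 225 - 345) - 4518) = 1/(-15*(-97) - 4518) = 1/(1455 - 4518) = 1/(-3063) = -1/3063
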